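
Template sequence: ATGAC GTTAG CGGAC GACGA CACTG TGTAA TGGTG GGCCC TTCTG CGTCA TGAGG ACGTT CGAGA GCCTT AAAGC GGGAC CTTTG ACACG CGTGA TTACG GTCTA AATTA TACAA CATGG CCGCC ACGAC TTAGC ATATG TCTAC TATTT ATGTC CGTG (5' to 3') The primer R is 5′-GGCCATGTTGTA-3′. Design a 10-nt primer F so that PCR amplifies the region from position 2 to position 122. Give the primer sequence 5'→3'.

5'-TGACGTTAGC-3'

The reverse primer's reverse complement TACAACATGGCC matches the template at positions 111–122; the product starts at position 2.
The forward primer is identical to the top strand over positions 2–11: TGACGTTAGC.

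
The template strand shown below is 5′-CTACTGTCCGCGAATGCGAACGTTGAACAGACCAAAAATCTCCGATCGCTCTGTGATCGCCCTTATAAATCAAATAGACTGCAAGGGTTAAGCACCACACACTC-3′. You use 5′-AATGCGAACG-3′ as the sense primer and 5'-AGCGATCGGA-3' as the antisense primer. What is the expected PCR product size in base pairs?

38 bp

Scanning the template, AATGCGAACG occurs at positions 13–22; this primer anneals to the bottom strand there with its 3' end pointing downstream.
Reverse complement of the reverse primer: TCCGATCGCT. This occurs on the top strand at positions 41–50.
The product runs from position 13 to position 50, so its length is 50 − 13 + 1 = 38 bp.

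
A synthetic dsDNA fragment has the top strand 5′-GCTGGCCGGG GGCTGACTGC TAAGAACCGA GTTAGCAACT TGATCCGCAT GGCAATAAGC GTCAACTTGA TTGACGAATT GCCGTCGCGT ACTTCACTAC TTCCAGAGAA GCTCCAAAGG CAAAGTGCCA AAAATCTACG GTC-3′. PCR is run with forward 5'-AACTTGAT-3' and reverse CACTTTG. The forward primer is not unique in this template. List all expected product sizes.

The forward primer AACTTGAT matches the top strand at positions 37–44, 64–71.
The reverse primer's reverse complement is CAAAGTG, matching at positions 121–127.
Each forward site pairs with the reverse site to give a product ending at position 127: sizes 91, 64 bp.

91 bp, 64 bp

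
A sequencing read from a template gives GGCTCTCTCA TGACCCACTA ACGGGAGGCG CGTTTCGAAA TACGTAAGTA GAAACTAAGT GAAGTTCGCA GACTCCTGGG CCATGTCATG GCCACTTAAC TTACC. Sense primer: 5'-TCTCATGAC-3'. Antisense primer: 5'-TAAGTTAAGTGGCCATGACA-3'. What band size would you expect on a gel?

98 bp

The forward primer matches the template at positions 6–14.
Reverse complement of the reverse primer: TGTCATGGCCACTTAACTTA. This occurs on the top strand at positions 84–103.
Amplicon spans positions 6–103: 98 bp.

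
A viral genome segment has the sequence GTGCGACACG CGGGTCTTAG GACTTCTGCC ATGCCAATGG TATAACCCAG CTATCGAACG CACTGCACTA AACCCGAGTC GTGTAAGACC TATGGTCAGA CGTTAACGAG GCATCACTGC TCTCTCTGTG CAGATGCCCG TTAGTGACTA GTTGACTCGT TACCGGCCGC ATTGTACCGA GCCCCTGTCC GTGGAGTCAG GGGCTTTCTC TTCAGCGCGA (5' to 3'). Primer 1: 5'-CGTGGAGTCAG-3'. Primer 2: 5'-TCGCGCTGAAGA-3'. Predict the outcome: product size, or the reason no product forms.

Primer 1 (CGTGGAGTCAG) matches the top strand at positions 190–200; it acts as a forward primer.
Primer 2's reverse complement is TCTTCAGCGCGA, matching the top strand at positions 209–220; it acts as a reverse primer.
The 3' ends face each other across positions 190–220, giving a 31 bp product.

Yes — a 31 bp product.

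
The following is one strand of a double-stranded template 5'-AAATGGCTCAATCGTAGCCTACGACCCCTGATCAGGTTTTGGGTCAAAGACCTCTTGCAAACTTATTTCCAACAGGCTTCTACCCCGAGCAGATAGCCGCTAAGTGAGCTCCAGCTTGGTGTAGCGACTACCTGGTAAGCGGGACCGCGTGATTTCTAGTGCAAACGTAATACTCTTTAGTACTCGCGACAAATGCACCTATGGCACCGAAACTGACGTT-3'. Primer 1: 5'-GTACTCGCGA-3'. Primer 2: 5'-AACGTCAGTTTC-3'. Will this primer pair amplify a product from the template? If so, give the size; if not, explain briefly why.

Primer 1 (GTACTCGCGA) matches the top strand at positions 180–189; it acts as a forward primer.
Primer 2's reverse complement is GAAACTGACGTT, matching the top strand at positions 209–220; it acts as a reverse primer.
The 3' ends face each other across positions 180–220, giving a 41 bp product.

Yes — a 41 bp product.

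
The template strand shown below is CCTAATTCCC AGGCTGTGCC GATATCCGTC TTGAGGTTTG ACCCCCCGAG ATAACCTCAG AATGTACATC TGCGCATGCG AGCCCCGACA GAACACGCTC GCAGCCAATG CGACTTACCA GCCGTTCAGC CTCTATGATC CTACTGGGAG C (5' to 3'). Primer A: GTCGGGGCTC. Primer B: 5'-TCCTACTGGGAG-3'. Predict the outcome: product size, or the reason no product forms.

Primer A (GTCGGGGCTC) has reverse complement GAGCCCCGAC, which matches the top strand at positions 80–89; primer A anneals to the top strand there with its 3' end pointing upstream toward position 80.
Primer B (TCCTACTGGGAG) matches the top strand directly at positions 139–150; it anneals to the bottom strand with its 3' end pointing downstream toward position 150.
The 3' ends diverge (primer A extends toward position 1, primer B toward position 151), so the primers never converge on a shared product.

No product — the primers' 3' ends point away from each other.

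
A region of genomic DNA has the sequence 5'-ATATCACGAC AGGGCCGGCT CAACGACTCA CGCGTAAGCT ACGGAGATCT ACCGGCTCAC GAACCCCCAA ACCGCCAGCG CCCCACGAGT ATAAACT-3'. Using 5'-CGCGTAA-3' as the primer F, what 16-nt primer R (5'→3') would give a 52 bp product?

5'-GGCGCTGGCGGTTTGG-3'

The forward primer binds at positions 31–37, so a 52 bp product ends at position 31 + 52 − 1 = 82.
The reverse primer anneals to the top strand over positions 67–82, i.e. to CCAAACCGCCAGCGCC.
Its sequence written 5'→3' is the reverse complement: GGCGCTGGCGGTTTGG.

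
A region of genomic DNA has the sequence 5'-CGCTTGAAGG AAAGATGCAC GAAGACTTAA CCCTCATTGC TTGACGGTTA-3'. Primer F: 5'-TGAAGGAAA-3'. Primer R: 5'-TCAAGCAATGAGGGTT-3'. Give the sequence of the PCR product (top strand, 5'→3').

Forward primer TGAAGGAAA is found on the top strand at positions 5–13.
The reverse primer's reverse complement is AACCCTCATTGCTTGA, which matches the template at positions 29–44.
The product is the template from position 5 through 44 (40 bp).

5'-TGAAGGAAAGATGCACGAAGACTTAACCCTCATTGCTTGA-3'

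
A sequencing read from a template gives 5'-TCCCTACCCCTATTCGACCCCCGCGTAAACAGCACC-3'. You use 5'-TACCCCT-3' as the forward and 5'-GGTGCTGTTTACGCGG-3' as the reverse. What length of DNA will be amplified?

Scanning the template, TACCCCT occurs at positions 5–11; this primer anneals to the bottom strand there with its 3' end pointing downstream.
The reverse primer's reverse complement is CCGCGTAAACAGCACC, which matches the template at positions 21–36.
Product length = (reverse-primer end) − (forward-primer start) + 1 = 36 − 5 + 1 = 32 bp.

32 bp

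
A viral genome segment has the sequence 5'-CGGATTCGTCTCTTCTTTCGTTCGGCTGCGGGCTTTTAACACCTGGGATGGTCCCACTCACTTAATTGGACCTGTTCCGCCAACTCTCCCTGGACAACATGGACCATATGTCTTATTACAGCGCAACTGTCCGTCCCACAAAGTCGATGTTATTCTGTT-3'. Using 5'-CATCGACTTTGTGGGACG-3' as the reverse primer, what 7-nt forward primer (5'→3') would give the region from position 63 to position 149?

The reverse primer's reverse complement CGTCCCACAAAGTCGATG matches the template at positions 132–149; the product starts at position 63.
The forward primer is identical to the top strand over positions 63–69: TAATTGG.

5'-TAATTGG-3'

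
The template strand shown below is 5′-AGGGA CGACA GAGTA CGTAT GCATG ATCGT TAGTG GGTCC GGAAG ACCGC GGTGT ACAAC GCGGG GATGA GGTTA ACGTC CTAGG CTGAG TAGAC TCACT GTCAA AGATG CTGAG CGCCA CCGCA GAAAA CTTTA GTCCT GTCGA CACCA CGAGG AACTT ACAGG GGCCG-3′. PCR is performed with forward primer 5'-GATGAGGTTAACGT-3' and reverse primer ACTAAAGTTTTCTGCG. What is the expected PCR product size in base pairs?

The forward primer matches the template at positions 66–79.
The reverse primer's reverse complement is CGCAGAAAACTTTAGT, which matches the template at positions 122–137.
Product length = (reverse-primer end) − (forward-primer start) + 1 = 137 − 66 + 1 = 72 bp.

72 bp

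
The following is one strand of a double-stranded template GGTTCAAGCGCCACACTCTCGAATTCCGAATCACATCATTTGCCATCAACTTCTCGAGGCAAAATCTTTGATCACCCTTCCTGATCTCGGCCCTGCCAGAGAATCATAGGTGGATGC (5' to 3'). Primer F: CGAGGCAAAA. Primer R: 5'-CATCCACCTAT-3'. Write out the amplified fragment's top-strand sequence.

Forward primer CGAGGCAAAA is found on the top strand at positions 55–64.
The reverse primer's reverse complement is ATAGGTGGATG, which matches the template at positions 106–116.
The product is the template from position 55 through 116 (62 bp).

5'-CGAGGCAAAATCTTTGATCACCCTTCCTGATCTCGGCCCTGCCAGAGAATCATAGGTGGATG-3'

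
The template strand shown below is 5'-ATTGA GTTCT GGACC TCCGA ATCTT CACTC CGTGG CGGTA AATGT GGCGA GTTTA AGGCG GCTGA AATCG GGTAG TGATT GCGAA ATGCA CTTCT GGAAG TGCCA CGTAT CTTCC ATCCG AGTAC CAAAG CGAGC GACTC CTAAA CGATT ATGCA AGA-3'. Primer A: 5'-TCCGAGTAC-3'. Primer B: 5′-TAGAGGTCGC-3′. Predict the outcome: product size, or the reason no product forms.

Primer B (TAGAGGTCGC) does not match the top strand, and its reverse complement GCGACCTCTA does not match either.
With no annealing site for primer B, no amplification occurs.

No product — primer B has no binding site in the template.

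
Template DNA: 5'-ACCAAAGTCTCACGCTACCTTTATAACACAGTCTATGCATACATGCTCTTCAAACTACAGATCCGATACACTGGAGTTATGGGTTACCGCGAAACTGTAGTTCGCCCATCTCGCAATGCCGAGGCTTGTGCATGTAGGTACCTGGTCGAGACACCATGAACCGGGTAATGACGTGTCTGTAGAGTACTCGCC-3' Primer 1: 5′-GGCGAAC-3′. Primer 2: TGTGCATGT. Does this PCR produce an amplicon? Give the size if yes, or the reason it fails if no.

No product — the primers' 3' ends point away from each other.

Primer 1 (GGCGAAC) has reverse complement GTTCGCC, which matches the top strand at positions 100–106; primer 1 anneals to the top strand there with its 3' end pointing upstream toward position 100.
Primer 2 (TGTGCATGT) matches the top strand directly at positions 127–135; it anneals to the bottom strand with its 3' end pointing downstream toward position 135.
The 3' ends diverge (primer 1 extends toward position 1, primer 2 toward position 192), so the primers never converge on a shared product.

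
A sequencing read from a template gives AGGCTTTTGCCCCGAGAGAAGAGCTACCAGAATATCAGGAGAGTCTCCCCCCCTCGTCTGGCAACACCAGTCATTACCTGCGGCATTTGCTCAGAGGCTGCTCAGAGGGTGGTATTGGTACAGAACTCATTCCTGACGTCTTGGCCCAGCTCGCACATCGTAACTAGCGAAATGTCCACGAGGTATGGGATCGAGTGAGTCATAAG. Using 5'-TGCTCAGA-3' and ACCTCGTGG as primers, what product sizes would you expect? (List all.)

The forward primer TGCTCAGA matches the top strand at positions 88–95, 99–106.
The reverse primer's reverse complement is CCACGAGGT, matching at positions 176–184.
Each forward site pairs with the reverse site to give a product ending at position 184: sizes 97, 86 bp.

97 bp, 86 bp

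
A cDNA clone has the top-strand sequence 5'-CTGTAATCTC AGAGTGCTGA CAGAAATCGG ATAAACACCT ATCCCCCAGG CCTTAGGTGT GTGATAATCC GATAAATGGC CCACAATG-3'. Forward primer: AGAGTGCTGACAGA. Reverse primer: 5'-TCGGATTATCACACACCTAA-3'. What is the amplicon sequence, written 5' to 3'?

Scanning the template, AGAGTGCTGACAGA occurs at positions 11–24; this primer anneals to the bottom strand there with its 3' end pointing downstream.
The reverse primer's reverse complement is TTAGGTGTGTGATAATCCGA, which matches the template at positions 53–72.
The product is the template from position 11 through 72 (62 bp).

5'-AGAGTGCTGACAGAAATCGGATAAACACCTATCCCCCAGGCCTTAGGTGTGTGATAATCCGA-3'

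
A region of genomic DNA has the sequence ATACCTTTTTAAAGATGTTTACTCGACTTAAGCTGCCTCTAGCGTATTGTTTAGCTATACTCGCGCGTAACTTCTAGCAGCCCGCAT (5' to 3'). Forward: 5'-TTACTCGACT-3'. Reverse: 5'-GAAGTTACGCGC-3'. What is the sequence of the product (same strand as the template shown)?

5'-TTACTCGACTTAAGCTGCCTCTAGCGTATTGTTTAGCTATACTCGCGCGTAACTTC-3'

Forward primer TTACTCGACT is found on the top strand at positions 19–28.
The reverse primer's reverse complement is GCGCGTAACTTC, which matches the template at positions 63–74.
The product is the template from position 19 through 74 (56 bp).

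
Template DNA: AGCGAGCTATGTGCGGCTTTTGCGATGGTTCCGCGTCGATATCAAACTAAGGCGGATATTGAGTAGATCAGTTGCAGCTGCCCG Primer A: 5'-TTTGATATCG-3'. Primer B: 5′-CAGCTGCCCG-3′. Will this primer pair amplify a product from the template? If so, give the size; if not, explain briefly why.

Primer A (TTTGATATCG) has reverse complement CGATATCAAA, which matches the top strand at positions 37–46; primer A anneals to the top strand there with its 3' end pointing upstream toward position 37.
Primer B (CAGCTGCCCG) matches the top strand directly at positions 75–84; it anneals to the bottom strand with its 3' end pointing downstream toward position 84.
The 3' ends diverge (primer A extends toward position 1, primer B toward position 84), so the primers never converge on a shared product.

No product — the primers' 3' ends point away from each other.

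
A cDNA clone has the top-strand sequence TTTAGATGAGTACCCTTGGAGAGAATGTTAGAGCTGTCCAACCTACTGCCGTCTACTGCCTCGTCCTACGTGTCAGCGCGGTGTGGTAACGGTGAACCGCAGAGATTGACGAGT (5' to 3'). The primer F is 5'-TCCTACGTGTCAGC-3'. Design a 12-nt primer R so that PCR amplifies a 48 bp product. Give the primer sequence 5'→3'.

5'-CGTCAATCTCTG-3'

The forward primer binds at positions 64–77, so a 48 bp product ends at position 64 + 48 − 1 = 111.
The reverse primer anneals to the top strand over positions 100–111, i.e. to CAGAGATTGACG.
Its sequence written 5'→3' is the reverse complement: CGTCAATCTCTG.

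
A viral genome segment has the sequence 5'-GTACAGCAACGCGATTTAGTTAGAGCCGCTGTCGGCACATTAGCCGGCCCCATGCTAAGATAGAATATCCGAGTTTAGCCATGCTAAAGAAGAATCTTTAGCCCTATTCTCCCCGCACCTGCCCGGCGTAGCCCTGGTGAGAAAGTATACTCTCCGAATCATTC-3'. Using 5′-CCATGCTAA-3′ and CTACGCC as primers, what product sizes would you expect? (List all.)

The forward primer CCATGCTAA matches the top strand at positions 50–58, 79–87.
The reverse primer's reverse complement is GGCGTAG, matching at positions 125–131.
Each forward site pairs with the reverse site to give a product ending at position 131: sizes 82, 53 bp.

82 bp, 53 bp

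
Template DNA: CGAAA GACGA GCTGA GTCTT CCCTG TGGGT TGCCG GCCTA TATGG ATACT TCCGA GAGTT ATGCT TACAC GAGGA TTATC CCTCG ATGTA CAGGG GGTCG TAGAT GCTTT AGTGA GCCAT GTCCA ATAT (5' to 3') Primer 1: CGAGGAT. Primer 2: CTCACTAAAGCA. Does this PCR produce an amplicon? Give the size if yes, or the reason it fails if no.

Primer 1 (CGAGGAT) matches the top strand at positions 70–76; it acts as a forward primer.
Primer 2's reverse complement is TGCTTTAGTGAG, matching the top strand at positions 105–116; it acts as a reverse primer.
The 3' ends face each other across positions 70–116, giving a 47 bp product.

Yes — a 47 bp product.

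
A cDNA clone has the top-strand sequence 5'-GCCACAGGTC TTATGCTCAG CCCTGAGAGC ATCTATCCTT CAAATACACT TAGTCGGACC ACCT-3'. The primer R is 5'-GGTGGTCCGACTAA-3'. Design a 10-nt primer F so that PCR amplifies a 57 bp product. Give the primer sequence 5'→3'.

The reverse primer's reverse complement TTAGTCGGACCACC matches the template at positions 50–63, so the product ends at position 63.
A 57 bp product then starts at position 63 − 57 + 1 = 7.
The forward primer is identical to the top strand there: GGTCTTATGC.

5'-GGTCTTATGC-3'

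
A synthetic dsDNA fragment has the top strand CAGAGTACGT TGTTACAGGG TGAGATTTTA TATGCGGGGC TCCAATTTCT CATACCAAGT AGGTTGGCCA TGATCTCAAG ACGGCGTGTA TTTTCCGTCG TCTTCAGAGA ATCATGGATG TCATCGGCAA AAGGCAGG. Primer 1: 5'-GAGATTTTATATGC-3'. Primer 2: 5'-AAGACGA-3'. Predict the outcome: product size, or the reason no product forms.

Primer 1 (GAGATTTTATATGC) matches the top strand at positions 22–35; it acts as a forward primer.
Primer 2's reverse complement is TCGTCTT, matching the top strand at positions 98–104; it acts as a reverse primer.
The 3' ends face each other across positions 22–104, giving an 83 bp product.

Yes — an 83 bp product.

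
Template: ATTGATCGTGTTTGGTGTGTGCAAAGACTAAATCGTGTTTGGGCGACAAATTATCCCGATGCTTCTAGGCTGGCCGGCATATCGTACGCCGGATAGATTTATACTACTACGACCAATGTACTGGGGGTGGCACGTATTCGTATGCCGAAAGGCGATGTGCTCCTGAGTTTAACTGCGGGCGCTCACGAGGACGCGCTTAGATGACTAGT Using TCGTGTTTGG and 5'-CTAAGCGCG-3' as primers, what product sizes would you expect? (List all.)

The forward primer TCGTGTTTGG matches the top strand at positions 6–15, 33–42.
The reverse primer's reverse complement is CGCGCTTAG, matching at positions 192–200.
Each forward site pairs with the reverse site to give a product ending at position 200: sizes 195, 168 bp.

195 bp, 168 bp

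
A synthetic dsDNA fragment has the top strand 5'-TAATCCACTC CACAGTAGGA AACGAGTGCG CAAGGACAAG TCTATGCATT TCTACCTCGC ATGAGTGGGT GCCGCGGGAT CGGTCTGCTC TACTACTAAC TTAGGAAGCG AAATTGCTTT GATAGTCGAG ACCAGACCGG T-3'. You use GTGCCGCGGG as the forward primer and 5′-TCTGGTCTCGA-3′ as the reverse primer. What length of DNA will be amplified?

68 bp

Forward primer GTGCCGCGGG is found on the top strand at positions 69–78.
Taking the reverse complement of TCTGGTCTCGA gives TCGAGACCAGA, found at positions 126–136 on the template; the primer anneals here to the top strand with its 3' end pointing upstream.
Amplicon spans positions 69–136: 68 bp.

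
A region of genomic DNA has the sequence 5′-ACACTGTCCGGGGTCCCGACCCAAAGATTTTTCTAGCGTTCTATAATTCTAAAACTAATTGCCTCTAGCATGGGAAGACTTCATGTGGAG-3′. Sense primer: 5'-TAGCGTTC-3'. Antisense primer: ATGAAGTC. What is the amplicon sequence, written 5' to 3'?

Forward primer TAGCGTTC is found on the top strand at positions 34–41.
The reverse primer's reverse complement is GACTTCAT, which matches the template at positions 77–84.
The product is the template from position 34 through 84 (51 bp).

5'-TAGCGTTCTATAATTCTAAAACTAATTGCCTCTAGCATGGGAAGACTTCAT-3'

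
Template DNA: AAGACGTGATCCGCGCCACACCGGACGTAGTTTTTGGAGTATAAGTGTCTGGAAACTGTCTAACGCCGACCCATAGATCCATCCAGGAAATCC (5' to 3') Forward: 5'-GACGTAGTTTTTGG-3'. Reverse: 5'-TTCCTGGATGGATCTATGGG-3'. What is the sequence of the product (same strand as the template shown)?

5'-GACGTAGTTTTTGGAGTATAAGTGTCTGGAAACTGTCTAACGCCGACCCATAGATCCATCCAGGAA-3'

The forward primer matches the template at positions 24–37.
Reverse complement of the reverse primer: CCCATAGATCCATCCAGGAA. This occurs on the top strand at positions 70–89.
The product is the template from position 24 through 89 (66 bp).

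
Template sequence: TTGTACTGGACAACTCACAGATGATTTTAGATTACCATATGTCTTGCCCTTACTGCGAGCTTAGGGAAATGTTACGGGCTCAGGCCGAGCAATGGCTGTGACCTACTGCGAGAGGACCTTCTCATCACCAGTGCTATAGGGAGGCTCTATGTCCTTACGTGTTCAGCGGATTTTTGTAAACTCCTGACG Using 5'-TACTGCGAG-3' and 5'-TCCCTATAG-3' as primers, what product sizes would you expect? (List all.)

The forward primer TACTGCGAG matches the top strand at positions 51–59, 104–112.
The reverse primer's reverse complement is CTATAGGGA, matching at positions 134–142.
Each forward site pairs with the reverse site to give a product ending at position 142: sizes 92, 39 bp.

92 bp, 39 bp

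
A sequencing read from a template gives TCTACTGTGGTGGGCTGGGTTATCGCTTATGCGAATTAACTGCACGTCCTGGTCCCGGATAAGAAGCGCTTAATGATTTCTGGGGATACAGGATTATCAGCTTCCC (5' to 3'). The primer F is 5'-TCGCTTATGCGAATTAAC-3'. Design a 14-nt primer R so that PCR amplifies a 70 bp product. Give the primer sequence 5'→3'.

5'-CCTGTATCCCCAGA-3'

The forward primer binds at positions 23–40, so a 70 bp product ends at position 23 + 70 − 1 = 92.
The reverse primer anneals to the top strand over positions 79–92, i.e. to TCTGGGGATACAGG.
Its sequence written 5'→3' is the reverse complement: CCTGTATCCCCAGA.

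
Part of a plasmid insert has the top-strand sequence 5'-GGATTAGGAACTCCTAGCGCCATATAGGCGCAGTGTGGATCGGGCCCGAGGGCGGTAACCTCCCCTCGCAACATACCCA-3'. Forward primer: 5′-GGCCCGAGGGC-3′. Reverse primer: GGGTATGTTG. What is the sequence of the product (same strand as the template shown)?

The forward primer matches the template at positions 43–53.
The reverse primer's reverse complement is CAACATACCC, which matches the template at positions 69–78.
The product is the template from position 43 through 78 (36 bp).

5'-GGCCCGAGGGCGGTAACCTCCCCTCGCAACATACCC-3'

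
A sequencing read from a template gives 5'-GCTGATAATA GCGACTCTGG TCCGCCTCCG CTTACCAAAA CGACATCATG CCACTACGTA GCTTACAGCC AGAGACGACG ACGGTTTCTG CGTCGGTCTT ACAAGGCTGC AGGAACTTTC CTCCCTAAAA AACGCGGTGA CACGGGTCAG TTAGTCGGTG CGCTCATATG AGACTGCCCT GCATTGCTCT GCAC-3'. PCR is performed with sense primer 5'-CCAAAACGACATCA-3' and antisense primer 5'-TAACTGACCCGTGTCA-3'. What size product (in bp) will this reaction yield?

Scanning the template, CCAAAACGACATCA occurs at positions 35–48; this primer anneals to the bottom strand there with its 3' end pointing downstream.
The reverse primer's reverse complement is TGACACGGGTCAGTTA, which matches the template at positions 138–153.
Product length = (reverse-primer end) − (forward-primer start) + 1 = 153 − 35 + 1 = 119 bp.

119 bp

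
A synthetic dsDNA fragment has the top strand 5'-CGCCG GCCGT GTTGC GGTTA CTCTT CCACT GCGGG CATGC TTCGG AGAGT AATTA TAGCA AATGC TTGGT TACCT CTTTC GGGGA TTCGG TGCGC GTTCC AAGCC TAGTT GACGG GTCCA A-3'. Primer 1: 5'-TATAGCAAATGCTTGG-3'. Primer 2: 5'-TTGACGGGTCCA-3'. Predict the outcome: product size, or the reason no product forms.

Primer 1 (TATAGCAAATGCTTGG) matches the top strand at positions 54–69 (3' end points downstream).
Primer 2 (TTGACGGGTCCA) also matches the top strand directly, at positions 109–120 — its reverse complement TGGACCCGTCAA is not present.
Both primers anneal to the bottom strand with 3' ends pointing the same way, so neither can prime synthesis back toward the other.

No product — both primers anneal to the same strand and extend in the same direction.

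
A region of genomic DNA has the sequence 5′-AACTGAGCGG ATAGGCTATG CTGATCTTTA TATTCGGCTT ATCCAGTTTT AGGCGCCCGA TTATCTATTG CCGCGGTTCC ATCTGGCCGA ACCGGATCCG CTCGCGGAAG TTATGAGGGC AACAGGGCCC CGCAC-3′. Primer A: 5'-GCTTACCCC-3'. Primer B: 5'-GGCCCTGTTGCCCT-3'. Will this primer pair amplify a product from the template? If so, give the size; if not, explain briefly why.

No product — primer A has no binding site in the template.

Primer A (GCTTACCCC) does not match the top strand, and its reverse complement GGGGTAAGC does not match either.
With no annealing site for primer A, no amplification occurs.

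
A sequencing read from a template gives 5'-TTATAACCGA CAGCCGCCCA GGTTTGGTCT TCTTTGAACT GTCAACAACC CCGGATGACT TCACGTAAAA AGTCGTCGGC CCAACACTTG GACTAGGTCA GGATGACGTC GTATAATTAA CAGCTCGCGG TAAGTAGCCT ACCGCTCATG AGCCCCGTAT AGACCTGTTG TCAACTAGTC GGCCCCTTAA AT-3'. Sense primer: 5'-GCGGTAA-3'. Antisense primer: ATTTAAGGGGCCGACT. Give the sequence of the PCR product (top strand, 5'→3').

The forward primer matches the template at positions 127–133.
Reverse complement of the reverse primer: AGTCGGCCCCTTAAAT. This occurs on the top strand at positions 177–192.
The product is the template from position 127 through 192 (66 bp).

5'-GCGGTAAGTAGCCTACCGCTCATGAGCCCCGTATAGACCTGTTGTCAACTAGTCGGCCCCTTAAAT-3'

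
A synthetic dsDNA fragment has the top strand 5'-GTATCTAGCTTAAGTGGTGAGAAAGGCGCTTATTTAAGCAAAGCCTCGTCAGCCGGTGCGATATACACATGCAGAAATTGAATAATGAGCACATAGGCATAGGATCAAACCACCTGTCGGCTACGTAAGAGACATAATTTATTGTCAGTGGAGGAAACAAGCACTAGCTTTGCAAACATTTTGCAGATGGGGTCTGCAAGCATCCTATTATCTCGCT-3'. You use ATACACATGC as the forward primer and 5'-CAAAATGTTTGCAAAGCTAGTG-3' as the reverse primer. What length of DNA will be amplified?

121 bp

The forward primer matches the template at positions 63–72.
Taking the reverse complement of CAAAATGTTTGCAAAGCTAGTG gives CACTAGCTTTGCAAACATTTTG, found at positions 162–183 on the template; the primer anneals here to the top strand with its 3' end pointing upstream.
Product length = (reverse-primer end) − (forward-primer start) + 1 = 183 − 63 + 1 = 121 bp.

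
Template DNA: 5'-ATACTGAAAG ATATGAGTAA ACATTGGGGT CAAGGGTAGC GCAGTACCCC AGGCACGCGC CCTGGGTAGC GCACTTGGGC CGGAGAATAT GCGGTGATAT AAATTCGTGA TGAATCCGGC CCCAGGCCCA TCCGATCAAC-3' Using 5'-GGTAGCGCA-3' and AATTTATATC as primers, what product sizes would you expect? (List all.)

The forward primer GGTAGCGCA matches the top strand at positions 35–43, 65–73.
The reverse primer's reverse complement is GATATAAATT, matching at positions 96–105.
Each forward site pairs with the reverse site to give a product ending at position 105: sizes 71, 41 bp.

71 bp, 41 bp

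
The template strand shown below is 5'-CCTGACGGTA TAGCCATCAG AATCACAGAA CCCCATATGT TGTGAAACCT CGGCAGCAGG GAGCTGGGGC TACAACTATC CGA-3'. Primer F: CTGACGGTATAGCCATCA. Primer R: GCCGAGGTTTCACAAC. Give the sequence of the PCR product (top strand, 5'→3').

5'-CTGACGGTATAGCCATCAGAATCACAGAACCCCATATGTTGTGAAACCTCGGC-3'

Scanning the template, CTGACGGTATAGCCATCA occurs at positions 2–19; this primer anneals to the bottom strand there with its 3' end pointing downstream.
The reverse primer's reverse complement is GTTGTGAAACCTCGGC, which matches the template at positions 39–54.
The product is the template from position 2 through 54 (53 bp).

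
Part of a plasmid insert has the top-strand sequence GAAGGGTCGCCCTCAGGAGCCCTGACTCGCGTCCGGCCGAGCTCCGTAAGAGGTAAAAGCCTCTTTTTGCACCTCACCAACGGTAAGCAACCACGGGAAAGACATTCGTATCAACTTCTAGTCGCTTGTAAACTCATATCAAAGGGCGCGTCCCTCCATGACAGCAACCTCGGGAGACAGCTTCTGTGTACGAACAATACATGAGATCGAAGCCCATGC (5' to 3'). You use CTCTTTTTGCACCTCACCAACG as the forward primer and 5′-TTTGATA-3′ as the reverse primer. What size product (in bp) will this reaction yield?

The forward primer matches the template at positions 61–82.
Reverse complement of the reverse primer: TATCAAA. This occurs on the top strand at positions 137–143.
The product runs from position 61 to position 143, so its length is 143 − 61 + 1 = 83 bp.

83 bp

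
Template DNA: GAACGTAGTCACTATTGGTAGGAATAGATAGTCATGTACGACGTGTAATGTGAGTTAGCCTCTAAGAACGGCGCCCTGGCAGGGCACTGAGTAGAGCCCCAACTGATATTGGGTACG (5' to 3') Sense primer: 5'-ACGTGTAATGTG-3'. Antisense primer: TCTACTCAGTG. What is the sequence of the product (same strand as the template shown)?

Forward primer ACGTGTAATGTG is found on the top strand at positions 41–52.
Reverse complement of the reverse primer: CACTGAGTAGA. This occurs on the top strand at positions 85–95.
The product is the template from position 41 through 95 (55 bp).

5'-ACGTGTAATGTGAGTTAGCCTCTAAGAACGGCGCCCTGGCAGGGCACTGAGTAGA-3'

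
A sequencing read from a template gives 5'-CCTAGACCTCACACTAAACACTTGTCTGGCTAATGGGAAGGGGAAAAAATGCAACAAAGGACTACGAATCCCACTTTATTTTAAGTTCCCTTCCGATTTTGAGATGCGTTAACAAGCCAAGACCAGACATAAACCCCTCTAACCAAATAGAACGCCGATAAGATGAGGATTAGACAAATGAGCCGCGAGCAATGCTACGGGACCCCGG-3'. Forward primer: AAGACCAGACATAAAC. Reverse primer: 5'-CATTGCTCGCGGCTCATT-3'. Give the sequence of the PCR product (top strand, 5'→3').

Scanning the template, AAGACCAGACATAAAC occurs at positions 119–134; this primer anneals to the bottom strand there with its 3' end pointing downstream.
Taking the reverse complement of CATTGCTCGCGGCTCATT gives AATGAGCCGCGAGCAATG, found at positions 177–194 on the template; the primer anneals here to the top strand with its 3' end pointing upstream.
The product is the template from position 119 through 194 (76 bp).

5'-AAGACCAGACATAAACCCCTCTAACCAAATAGAACGCCGATAAGATGAGGATTAGACAAATGAGCCGCGAGCAATG-3'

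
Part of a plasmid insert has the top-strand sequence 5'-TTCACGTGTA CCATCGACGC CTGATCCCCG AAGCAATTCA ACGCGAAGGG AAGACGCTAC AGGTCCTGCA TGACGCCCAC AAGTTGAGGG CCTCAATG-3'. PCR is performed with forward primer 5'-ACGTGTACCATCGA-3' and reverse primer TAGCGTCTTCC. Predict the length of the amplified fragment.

56 bp

Scanning the template, ACGTGTACCATCGA occurs at positions 4–17; this primer anneals to the bottom strand there with its 3' end pointing downstream.
The reverse primer's reverse complement is GGAAGACGCTA, which matches the template at positions 49–59.
Amplicon spans positions 4–59: 56 bp.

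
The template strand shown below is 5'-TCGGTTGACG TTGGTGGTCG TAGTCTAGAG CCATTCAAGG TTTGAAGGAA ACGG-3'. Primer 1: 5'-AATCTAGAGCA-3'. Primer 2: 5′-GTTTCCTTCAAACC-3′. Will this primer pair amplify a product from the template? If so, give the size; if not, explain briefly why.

Primer 1 (AATCTAGAGCA) does not match the top strand, and its reverse complement TGCTCTAGATT does not match either.
With no annealing site for primer 1, no amplification occurs.

No product — primer 1 has no binding site in the template.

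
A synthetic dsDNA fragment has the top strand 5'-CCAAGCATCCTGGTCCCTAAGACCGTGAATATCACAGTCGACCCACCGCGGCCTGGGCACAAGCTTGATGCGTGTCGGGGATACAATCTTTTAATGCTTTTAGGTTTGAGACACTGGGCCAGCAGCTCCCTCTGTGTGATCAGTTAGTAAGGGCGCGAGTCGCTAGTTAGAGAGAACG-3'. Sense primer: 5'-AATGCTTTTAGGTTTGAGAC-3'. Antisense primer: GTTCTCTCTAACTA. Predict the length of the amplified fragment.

85 bp

Scanning the template, AATGCTTTTAGGTTTGAGAC occurs at positions 93–112; this primer anneals to the bottom strand there with its 3' end pointing downstream.
Reverse complement of the reverse primer: TAGTTAGAGAGAAC. This occurs on the top strand at positions 164–177.
Product length = (reverse-primer end) − (forward-primer start) + 1 = 177 − 93 + 1 = 85 bp.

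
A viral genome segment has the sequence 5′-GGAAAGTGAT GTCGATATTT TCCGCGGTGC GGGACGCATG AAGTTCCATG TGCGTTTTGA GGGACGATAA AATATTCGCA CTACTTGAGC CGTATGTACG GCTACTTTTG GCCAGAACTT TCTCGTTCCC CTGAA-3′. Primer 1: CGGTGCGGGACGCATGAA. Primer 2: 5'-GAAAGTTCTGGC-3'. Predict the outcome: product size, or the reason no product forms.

Primer 1 (CGGTGCGGGACGCATGAA) matches the top strand at positions 25–42; it acts as a forward primer.
Primer 2's reverse complement is GCCAGAACTTTC, matching the top strand at positions 111–122; it acts as a reverse primer.
The 3' ends face each other across positions 25–122, giving a 98 bp product.

Yes — a 98 bp product.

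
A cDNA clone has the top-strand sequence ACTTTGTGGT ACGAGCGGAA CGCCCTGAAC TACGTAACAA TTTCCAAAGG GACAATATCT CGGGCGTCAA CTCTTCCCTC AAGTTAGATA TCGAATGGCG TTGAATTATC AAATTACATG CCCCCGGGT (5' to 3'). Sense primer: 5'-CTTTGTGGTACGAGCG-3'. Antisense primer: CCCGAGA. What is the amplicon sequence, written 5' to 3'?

The forward primer matches the template at positions 2–17.
Taking the reverse complement of CCCGAGA gives TCTCGGG, found at positions 58–64 on the template; the primer anneals here to the top strand with its 3' end pointing upstream.
The product is the template from position 2 through 64 (63 bp).

5'-CTTTGTGGTACGAGCGGAACGCCCTGAACTACGTAACAATTTCCAAAGGGACAATATCTCGGG-3'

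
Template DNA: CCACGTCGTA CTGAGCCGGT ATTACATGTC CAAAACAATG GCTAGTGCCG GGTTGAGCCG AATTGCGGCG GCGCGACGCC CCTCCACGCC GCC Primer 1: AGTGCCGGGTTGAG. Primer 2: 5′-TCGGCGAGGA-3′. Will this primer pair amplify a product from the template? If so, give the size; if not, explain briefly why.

Primer 2 (TCGGCGAGGA) does not match the top strand, and its reverse complement TCCTCGCCGA does not match either.
With no annealing site for primer 2, no amplification occurs.

No product — primer 2 has no binding site in the template.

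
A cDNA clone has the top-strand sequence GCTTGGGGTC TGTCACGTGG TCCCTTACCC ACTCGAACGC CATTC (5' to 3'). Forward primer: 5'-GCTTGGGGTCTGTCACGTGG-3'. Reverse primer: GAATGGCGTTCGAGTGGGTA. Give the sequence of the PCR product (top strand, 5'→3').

5'-GCTTGGGGTCTGTCACGTGGTCCCTTACCCACTCGAACGCCATTC-3'

Forward primer GCTTGGGGTCTGTCACGTGG is found on the top strand at positions 1–20.
Reverse complement of the reverse primer: TACCCACTCGAACGCCATTC. This occurs on the top strand at positions 26–45.
The product is the template from position 1 through 45 (45 bp).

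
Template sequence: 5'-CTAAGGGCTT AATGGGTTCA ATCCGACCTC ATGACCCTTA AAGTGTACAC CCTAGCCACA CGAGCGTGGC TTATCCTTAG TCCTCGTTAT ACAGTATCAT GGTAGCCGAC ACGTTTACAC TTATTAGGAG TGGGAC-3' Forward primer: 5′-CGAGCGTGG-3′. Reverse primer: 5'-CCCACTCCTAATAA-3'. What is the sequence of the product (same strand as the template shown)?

Scanning the template, CGAGCGTGG occurs at positions 61–69; this primer anneals to the bottom strand there with its 3' end pointing downstream.
Reverse complement of the reverse primer: TTATTAGGAGTGGG. This occurs on the top strand at positions 121–134.
The product is the template from position 61 through 134 (74 bp).

5'-CGAGCGTGGCTTATCCTTAGTCCTCGTTATACAGTATCATGGTAGCCGACACGTTTACACTTATTAGGAGTGGG-3'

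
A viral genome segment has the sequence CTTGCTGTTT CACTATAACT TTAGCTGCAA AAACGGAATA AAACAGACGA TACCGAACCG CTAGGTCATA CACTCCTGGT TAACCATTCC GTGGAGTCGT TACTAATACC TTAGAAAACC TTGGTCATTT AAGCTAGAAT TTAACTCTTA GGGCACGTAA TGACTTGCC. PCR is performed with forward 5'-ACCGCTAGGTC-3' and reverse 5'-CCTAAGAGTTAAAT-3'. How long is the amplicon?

Scanning the template, ACCGCTAGGTC occurs at positions 57–67; this primer anneals to the bottom strand there with its 3' end pointing downstream.
Taking the reverse complement of CCTAAGAGTTAAAT gives ATTTAACTCTTAGG, found at positions 139–152 on the template; the primer anneals here to the top strand with its 3' end pointing upstream.
Amplicon spans positions 57–152: 96 bp.

96 bp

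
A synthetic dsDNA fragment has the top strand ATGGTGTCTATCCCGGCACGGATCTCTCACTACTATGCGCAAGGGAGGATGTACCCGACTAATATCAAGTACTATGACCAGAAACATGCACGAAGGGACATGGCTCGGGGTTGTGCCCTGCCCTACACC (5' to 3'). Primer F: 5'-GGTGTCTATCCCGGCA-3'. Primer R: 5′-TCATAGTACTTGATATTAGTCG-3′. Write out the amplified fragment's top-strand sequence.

5'-GGTGTCTATCCCGGCACGGATCTCTCACTACTATGCGCAAGGGAGGATGTACCCGACTAATATCAAGTACTATGA-3'

Scanning the template, GGTGTCTATCCCGGCA occurs at positions 3–18; this primer anneals to the bottom strand there with its 3' end pointing downstream.
The reverse primer's reverse complement is CGACTAATATCAAGTACTATGA, which matches the template at positions 56–77.
The product is the template from position 3 through 77 (75 bp).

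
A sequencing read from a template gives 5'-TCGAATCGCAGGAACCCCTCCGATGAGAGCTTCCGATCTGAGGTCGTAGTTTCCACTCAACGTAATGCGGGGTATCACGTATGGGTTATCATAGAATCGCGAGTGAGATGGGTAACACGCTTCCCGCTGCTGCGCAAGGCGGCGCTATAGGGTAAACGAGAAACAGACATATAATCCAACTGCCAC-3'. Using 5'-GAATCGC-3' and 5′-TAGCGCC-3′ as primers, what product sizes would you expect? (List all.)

145 bp, 54 bp

The forward primer GAATCGC matches the top strand at positions 3–9, 94–100.
The reverse primer's reverse complement is GGCGCTA, matching at positions 141–147.
Each forward site pairs with the reverse site to give a product ending at position 147: sizes 145, 54 bp.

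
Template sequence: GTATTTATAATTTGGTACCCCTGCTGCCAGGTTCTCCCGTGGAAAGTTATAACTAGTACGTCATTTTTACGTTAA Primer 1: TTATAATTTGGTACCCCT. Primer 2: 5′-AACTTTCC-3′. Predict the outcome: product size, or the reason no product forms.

Yes — a 44 bp product.

Primer 1 (TTATAATTTGGTACCCCT) matches the top strand at positions 5–22; it acts as a forward primer.
Primer 2's reverse complement is GGAAAGTT, matching the top strand at positions 41–48; it acts as a reverse primer.
The 3' ends face each other across positions 5–48, giving a 44 bp product.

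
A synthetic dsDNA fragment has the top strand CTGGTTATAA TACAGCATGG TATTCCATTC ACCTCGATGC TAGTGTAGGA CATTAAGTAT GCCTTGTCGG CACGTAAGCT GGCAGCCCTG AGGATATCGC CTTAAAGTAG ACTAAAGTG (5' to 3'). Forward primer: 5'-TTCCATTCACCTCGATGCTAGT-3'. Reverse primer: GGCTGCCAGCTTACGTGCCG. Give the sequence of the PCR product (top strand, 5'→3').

Scanning the template, TTCCATTCACCTCGATGCTAGT occurs at positions 23–44; this primer anneals to the bottom strand there with its 3' end pointing downstream.
The reverse primer's reverse complement is CGGCACGTAAGCTGGCAGCC, which matches the template at positions 68–87.
The product is the template from position 23 through 87 (65 bp).

5'-TTCCATTCACCTCGATGCTAGTGTAGGACATTAAGTATGCCTTGTCGGCACGTAAGCTGGCAGCC-3'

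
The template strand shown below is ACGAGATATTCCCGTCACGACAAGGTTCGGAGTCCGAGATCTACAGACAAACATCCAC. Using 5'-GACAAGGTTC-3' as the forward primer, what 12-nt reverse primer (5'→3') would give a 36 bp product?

The forward primer binds at positions 19–28, so a 36 bp product ends at position 19 + 36 − 1 = 54.
The reverse primer anneals to the top strand over positions 43–54, i.e. to ACAGACAAACAT.
Its sequence written 5'→3' is the reverse complement: ATGTTTGTCTGT.

5'-ATGTTTGTCTGT-3'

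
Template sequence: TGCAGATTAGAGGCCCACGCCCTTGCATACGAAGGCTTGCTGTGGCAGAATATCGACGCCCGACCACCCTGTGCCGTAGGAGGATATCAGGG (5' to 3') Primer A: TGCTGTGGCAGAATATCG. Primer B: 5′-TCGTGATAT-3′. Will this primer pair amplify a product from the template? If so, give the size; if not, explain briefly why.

No product — primer B has no binding site in the template.

Primer B (TCGTGATAT) does not match the top strand, and its reverse complement ATATCACGA does not match either.
With no annealing site for primer B, no amplification occurs.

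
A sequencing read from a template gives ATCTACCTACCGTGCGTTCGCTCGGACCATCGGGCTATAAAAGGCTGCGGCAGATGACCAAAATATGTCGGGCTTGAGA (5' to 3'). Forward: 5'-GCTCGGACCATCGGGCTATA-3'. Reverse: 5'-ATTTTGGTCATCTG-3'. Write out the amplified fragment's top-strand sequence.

The forward primer matches the template at positions 20–39.
The reverse primer's reverse complement is CAGATGACCAAAAT, which matches the template at positions 51–64.
The product is the template from position 20 through 64 (45 bp).

5'-GCTCGGACCATCGGGCTATAAAAGGCTGCGGCAGATGACCAAAAT-3'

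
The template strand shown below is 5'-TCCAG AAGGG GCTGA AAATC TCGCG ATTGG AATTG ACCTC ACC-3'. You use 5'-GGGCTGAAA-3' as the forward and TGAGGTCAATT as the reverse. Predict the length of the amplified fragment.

Forward primer GGGCTGAAA is found on the top strand at positions 9–17.
Taking the reverse complement of TGAGGTCAATT gives AATTGACCTCA, found at positions 31–41 on the template; the primer anneals here to the top strand with its 3' end pointing upstream.
The product runs from position 9 to position 41, so its length is 41 − 9 + 1 = 33 bp.

33 bp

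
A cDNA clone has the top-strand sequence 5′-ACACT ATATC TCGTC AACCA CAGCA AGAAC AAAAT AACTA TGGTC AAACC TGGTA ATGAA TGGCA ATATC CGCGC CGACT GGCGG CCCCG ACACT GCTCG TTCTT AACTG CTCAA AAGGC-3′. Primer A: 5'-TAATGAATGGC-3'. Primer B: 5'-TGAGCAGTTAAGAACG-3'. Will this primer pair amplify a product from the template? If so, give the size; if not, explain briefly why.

Primer A (TAATGAATGGC) matches the top strand at positions 54–64; it acts as a forward primer.
Primer B's reverse complement is CGTTCTTAACTGCTCA, matching the top strand at positions 99–114; it acts as a reverse primer.
The 3' ends face each other across positions 54–114, giving a 61 bp product.

Yes — a 61 bp product.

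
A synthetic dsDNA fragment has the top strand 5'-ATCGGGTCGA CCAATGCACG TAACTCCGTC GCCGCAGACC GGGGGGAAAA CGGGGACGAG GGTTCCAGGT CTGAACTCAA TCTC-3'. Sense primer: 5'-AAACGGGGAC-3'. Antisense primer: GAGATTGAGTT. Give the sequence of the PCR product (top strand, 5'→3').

Scanning the template, AAACGGGGAC occurs at positions 48–57; this primer anneals to the bottom strand there with its 3' end pointing downstream.
The reverse primer's reverse complement is AACTCAATCTC, which matches the template at positions 74–84.
The product is the template from position 48 through 84 (37 bp).

5'-AAACGGGGACGAGGGTTCCAGGTCTGAACTCAATCTC-3'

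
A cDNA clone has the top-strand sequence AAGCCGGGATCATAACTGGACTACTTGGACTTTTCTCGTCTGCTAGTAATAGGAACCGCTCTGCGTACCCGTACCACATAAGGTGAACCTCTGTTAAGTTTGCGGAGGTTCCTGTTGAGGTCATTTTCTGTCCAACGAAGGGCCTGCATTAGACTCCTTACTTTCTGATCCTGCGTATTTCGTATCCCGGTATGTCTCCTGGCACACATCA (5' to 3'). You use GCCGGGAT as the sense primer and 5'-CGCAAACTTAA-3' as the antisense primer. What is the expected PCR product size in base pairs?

The forward primer matches the template at positions 3–10.
The reverse primer's reverse complement is TTAAGTTTGCG, which matches the template at positions 94–104.
The product runs from position 3 to position 104, so its length is 104 − 3 + 1 = 102 bp.

102 bp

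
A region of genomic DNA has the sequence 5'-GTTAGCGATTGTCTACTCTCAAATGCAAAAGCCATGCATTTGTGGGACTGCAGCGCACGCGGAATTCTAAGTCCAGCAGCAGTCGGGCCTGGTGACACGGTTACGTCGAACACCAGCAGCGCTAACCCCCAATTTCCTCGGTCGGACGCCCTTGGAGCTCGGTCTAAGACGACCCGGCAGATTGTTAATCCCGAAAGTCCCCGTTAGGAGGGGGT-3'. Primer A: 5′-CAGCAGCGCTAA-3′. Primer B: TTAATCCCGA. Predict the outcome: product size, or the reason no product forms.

Primer A (CAGCAGCGCTAA) matches the top strand at positions 114–125 (3' end points downstream).
Primer B (TTAATCCCGA) also matches the top strand directly, at positions 185–194 — its reverse complement TCGGGATTAA is not present.
Both primers anneal to the bottom strand with 3' ends pointing the same way, so neither can prime synthesis back toward the other.

No product — both primers anneal to the same strand and extend in the same direction.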